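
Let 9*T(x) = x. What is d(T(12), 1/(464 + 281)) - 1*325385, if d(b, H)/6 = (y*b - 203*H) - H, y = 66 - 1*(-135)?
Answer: -241215089/745 ≈ -3.2378e+5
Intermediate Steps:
y = 201 (y = 66 + 135 = 201)
T(x) = x/9
d(b, H) = -1224*H + 1206*b (d(b, H) = 6*((201*b - 203*H) - H) = 6*((-203*H + 201*b) - H) = 6*(-204*H + 201*b) = -1224*H + 1206*b)
d(T(12), 1/(464 + 281)) - 1*325385 = (-1224/(464 + 281) + 1206*((⅑)*12)) - 1*325385 = (-1224/745 + 1206*(4/3)) - 325385 = (-1224*1/745 + 1608) - 325385 = (-1224/745 + 1608) - 325385 = 1196736/745 - 325385 = -241215089/745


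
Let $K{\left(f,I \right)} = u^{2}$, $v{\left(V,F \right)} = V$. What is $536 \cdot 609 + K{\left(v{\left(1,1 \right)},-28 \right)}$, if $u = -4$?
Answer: $326440$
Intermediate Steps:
$K{\left(f,I \right)} = 16$ ($K{\left(f,I \right)} = \left(-4\right)^{2} = 16$)
$536 \cdot 609 + K{\left(v{\left(1,1 \right)},-28 \right)} = 536 \cdot 609 + 16 = 326424 + 16 = 326440$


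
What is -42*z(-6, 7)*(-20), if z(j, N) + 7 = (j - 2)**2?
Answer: 47880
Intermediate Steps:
z(j, N) = -7 + (-2 + j)**2 (z(j, N) = -7 + (j - 2)**2 = -7 + (-2 + j)**2)
-42*z(-6, 7)*(-20) = -42*(-7 + (-2 - 6)**2)*(-20) = -42*(-7 + (-8)**2)*(-20) = -42*(-7 + 64)*(-20) = -42*57*(-20) = -2394*(-20) = 47880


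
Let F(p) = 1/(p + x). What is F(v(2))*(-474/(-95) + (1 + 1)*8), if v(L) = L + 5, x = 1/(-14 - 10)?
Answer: 47856/15865 ≈ 3.0165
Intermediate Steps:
x = -1/24 (x = 1/(-24) = -1/24 ≈ -0.041667)
v(L) = 5 + L
F(p) = 1/(-1/24 + p) (F(p) = 1/(p - 1/24) = 1/(-1/24 + p))
F(v(2))*(-474/(-95) + (1 + 1)*8) = (24/(-1 + 24*(5 + 2)))*(-474/(-95) + (1 + 1)*8) = (24/(-1 + 24*7))*(-474*(-1/95) + 2*8) = (24/(-1 + 168))*(474/95 + 16) = (24/167)*(1994/95) = 47856/15865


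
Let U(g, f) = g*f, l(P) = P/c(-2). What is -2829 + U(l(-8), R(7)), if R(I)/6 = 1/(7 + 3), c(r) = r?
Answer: -14133/5 ≈ -2826.6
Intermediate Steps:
R(I) = ⅗ (R(I) = 6/(7 + 3) = 6/10 = 6*(⅒) = ⅗)
l(P) = -P/2 (l(P) = P/(-2) = P*(-½) = -P/2)
U(g, f) = f*g
-2829 + U(l(-8), R(7)) = -2829 + 3*(-½*(-8))/5 = -2829 + (⅗)*4 = -2829 + 12/5 = -14133/5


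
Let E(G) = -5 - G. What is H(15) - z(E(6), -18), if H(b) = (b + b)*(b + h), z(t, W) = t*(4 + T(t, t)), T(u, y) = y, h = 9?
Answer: 643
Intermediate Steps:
z(t, W) = t*(4 + t)
H(b) = 2*b*(9 + b) (H(b) = (b + b)*(b + 9) = (2*b)*(9 + b) = 2*b*(9 + b))
H(15) - z(E(6), -18) = 2*15*(9 + 15) - (-5 - 1*6)*(4 + (-5 - 1*6)) = 2*15*24 - (-5 - 6)*(4 + (-5 - 6)) = 720 - (-11)*(4 - 11) = 720 - (-11)*(-7) = 720 - 1*77 = 720 - 77 = 643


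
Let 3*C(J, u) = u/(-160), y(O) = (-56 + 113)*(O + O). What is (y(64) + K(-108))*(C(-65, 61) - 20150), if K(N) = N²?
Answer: -764092819/2 ≈ -3.8205e+8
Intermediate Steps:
y(O) = 114*O (y(O) = 57*(2*O) = 114*O)
C(J, u) = -u/480 (C(J, u) = (u/(-160))/3 = (u*(-1/160))/3 = (-u/160)/3 = -u/480)
(y(64) + K(-108))*(C(-65, 61) - 20150) = (114*64 + (-108)²)*(-1/480*61 - 20150) = (7296 + 11664)*(-61/480 - 20150) = 18960*(-9672061/480) = -764092819/2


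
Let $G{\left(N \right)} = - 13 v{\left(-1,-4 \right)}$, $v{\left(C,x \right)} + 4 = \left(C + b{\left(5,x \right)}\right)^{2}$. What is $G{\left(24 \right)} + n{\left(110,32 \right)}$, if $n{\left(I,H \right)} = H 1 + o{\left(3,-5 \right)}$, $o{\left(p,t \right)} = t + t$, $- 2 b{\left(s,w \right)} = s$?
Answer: $- \frac{341}{4} \approx -85.25$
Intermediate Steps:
$b{\left(s,w \right)} = - \frac{s}{2}$
$o{\left(p,t \right)} = 2 t$
$v{\left(C,x \right)} = -4 + \left(- \frac{5}{2} + C\right)^{2}$ ($v{\left(C,x \right)} = -4 + \left(C - \frac{5}{2}\right)^{2} = -4 + \left(- \frac{5}{2} + C\right)^{2}$)
$n{\left(I,H \right)} = -10 + H$ ($n{\left(I,H \right)} = H 1 + 2 \left(-5\right) = H - 10 = -10 + H$)
$G{\left(N \right)} = - \frac{429}{4}$ ($G{\left(N \right)} = - 13 \left(-4 + \frac{\left(-5 + 2 \left(-1\right)\right)^{2}}{4}\right) = - 13 \left(-4 + \frac{\left(-5 - 2\right)^{2}}{4}\right) = - 13 \left(-4 + \frac{\left(-7\right)^{2}}{4}\right) = - 13 \left(-4 + \frac{1}{4} \cdot 49\right) = - 13 \left(-4 + \frac{49}{4}\right) = \left(-13\right) \frac{33}{4} = - \frac{429}{4}$)
$G{\left(24 \right)} + n{\left(110,32 \right)} = - \frac{429}{4} + \left(-10 + 32\right) = - \frac{429}{4} + 22 = - \frac{341}{4}$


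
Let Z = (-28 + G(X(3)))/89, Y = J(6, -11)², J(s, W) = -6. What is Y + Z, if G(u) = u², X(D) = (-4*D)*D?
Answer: 4472/89 ≈ 50.247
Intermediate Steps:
X(D) = -4*D²
Y = 36 (Y = (-6)² = 36)
Z = 1268/89 (Z = (-28 + (-4*3²)²)/89 = (-28 + (-4*9)²)/89 = (-28 + (-36)²)/89 = (-28 + 1296)/89 = (1/89)*1268 = 1268/89 ≈ 14.247)
Y + Z = 36 + 1268/89 = 4472/89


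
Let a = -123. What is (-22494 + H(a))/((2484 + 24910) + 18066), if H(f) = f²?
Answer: -1473/9092 ≈ -0.16201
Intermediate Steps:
(-22494 + H(a))/((2484 + 24910) + 18066) = (-22494 + (-123)²)/((2484 + 24910) + 18066) = (-22494 + 15129)/(27394 + 18066) = -7365/45460 = -7365*1/45460 = -1473/9092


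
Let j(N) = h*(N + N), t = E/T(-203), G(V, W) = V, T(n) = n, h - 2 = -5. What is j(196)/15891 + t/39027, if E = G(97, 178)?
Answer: -3106126361/41965381857 ≈ -0.074016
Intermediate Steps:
h = -3 (h = 2 - 5 = -3)
E = 97
t = -97/203 (t = 97/(-203) = 97*(-1/203) = -97/203 ≈ -0.47783)
j(N) = -6*N (j(N) = -3*(N + N) = -6*N)
j(196)/15891 + t/39027 = -6*196/15891 - 97/203/39027 = -1176*1/15891 - 97/203*1/39027 = -392/5297 - 97/7922481 = -3106126361/41965381857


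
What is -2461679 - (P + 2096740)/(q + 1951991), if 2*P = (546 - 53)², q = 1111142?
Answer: -15080904797143/6126266 ≈ -2.4617e+6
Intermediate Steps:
P = 243049/2 (P = (546 - 53)²/2 = (½)*493² = (½)*243049 = 243049/2 ≈ 1.2152e+5)
-2461679 - (P + 2096740)/(q + 1951991) = -2461679 - (243049/2 + 2096740)/(1111142 + 1951991) = -2461679 - 4436529/(2*3063133) = -2461679 - 1*4436529/6126266 = -2461679 - 4436529/6126266 = -15080904797143/6126266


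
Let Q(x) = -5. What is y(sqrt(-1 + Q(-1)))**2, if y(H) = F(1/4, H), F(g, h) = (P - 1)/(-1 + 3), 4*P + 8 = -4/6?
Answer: 361/144 ≈ 2.5069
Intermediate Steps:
P = -13/6 (P = -2 + (-4/6)/4 = -2 + (-4*1/6)/4 = -2 + (1/4)*(-2/3) = -2 - 1/6 = -13/6 ≈ -2.1667)
F(g, h) = -19/12 (F(g, h) = (-13/6 - 1)/(-1 + 3) = -19/6/2 = -19/6*1/2 = -19/12)
y(H) = -19/12
y(sqrt(-1 + Q(-1)))**2 = (-19/12)**2 = 361/144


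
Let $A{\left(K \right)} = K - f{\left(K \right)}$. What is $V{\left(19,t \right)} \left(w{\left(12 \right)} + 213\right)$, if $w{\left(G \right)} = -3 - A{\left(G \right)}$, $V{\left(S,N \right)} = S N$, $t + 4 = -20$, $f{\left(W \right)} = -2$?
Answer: $-89376$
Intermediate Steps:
$t = -24$ ($t = -4 - 20 = -24$)
$V{\left(S,N \right)} = N S$
$A{\left(K \right)} = 2 + K$ ($A{\left(K \right)} = K - -2 = K + 2 = 2 + K$)
$w{\left(G \right)} = -5 - G$ ($w{\left(G \right)} = -3 - \left(2 + G\right) = -5 - G$)
$V{\left(19,t \right)} \left(w{\left(12 \right)} + 213\right) = \left(-24\right) 19 \left(\left(-5 - 12\right) + 213\right) = - 456 \left(\left(-5 - 12\right) + 213\right) = - 456 \left(-17 + 213\right) = \left(-456\right) 196 = -89376$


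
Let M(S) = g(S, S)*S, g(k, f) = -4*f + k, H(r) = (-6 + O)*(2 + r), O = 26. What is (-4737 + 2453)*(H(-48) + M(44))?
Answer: 15366752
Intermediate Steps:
H(r) = 40 + 20*r (H(r) = (-6 + 26)*(2 + r) = 20*(2 + r) = 40 + 20*r)
g(k, f) = k - 4*f
M(S) = -3*S² (M(S) = (S - 4*S)*S = (-3*S)*S = -3*S²)
(-4737 + 2453)*(H(-48) + M(44)) = (-4737 + 2453)*((40 + 20*(-48)) - 3*44²) = -2284*((40 - 960) - 3*1936) = -2284*(-920 - 5808) = -2284*(-6728) = 15366752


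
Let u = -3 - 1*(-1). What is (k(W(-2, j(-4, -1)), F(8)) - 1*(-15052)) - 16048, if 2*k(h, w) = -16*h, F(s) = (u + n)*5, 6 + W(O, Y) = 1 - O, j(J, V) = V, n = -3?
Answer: -972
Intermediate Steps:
u = -2 (u = -3 + 1 = -2)
W(O, Y) = -5 - O (W(O, Y) = -6 + (1 - O) = -5 - O)
F(s) = -25 (F(s) = (-2 - 3)*5 = -5*5 = -25)
k(h, w) = -8*h (k(h, w) = (-16*h)/2 = -8*h)
(k(W(-2, j(-4, -1)), F(8)) - 1*(-15052)) - 16048 = (-8*(-5 - 1*(-2)) - 1*(-15052)) - 16048 = (-8*(-5 + 2) + 15052) - 16048 = (-8*(-3) + 15052) - 16048 = (24 + 15052) - 16048 = 15076 - 16048 = -972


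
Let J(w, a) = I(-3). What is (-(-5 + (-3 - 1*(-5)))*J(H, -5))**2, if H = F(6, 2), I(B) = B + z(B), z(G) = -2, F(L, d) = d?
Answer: 225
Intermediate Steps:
I(B) = -2 + B (I(B) = B - 2 = -2 + B)
H = 2
J(w, a) = -5 (J(w, a) = -2 - 3 = -5)
(-(-5 + (-3 - 1*(-5)))*J(H, -5))**2 = (-(-5 + (-3 - 1*(-5)))*(-5))**2 = (-(-5 + (-3 + 5))*(-5))**2 = (-(-5 + 2)*(-5))**2 = (-(-3)*(-5))**2 = (-1*15)**2 = (-15)**2 = 225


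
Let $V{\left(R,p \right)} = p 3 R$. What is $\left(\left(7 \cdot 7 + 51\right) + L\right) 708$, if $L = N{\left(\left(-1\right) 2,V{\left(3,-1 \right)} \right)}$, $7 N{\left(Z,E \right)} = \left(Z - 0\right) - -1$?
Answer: $\frac{494892}{7} \approx 70699.0$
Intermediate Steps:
$V{\left(R,p \right)} = 3 R p$
$N{\left(Z,E \right)} = \frac{1}{7} + \frac{Z}{7}$ ($N{\left(Z,E \right)} = \frac{\left(Z - 0\right) - -1}{7} = \frac{\left(Z + 0\right) + 1}{7} = \frac{Z + 1}{7} = \frac{1 + Z}{7} = \frac{1}{7} + \frac{Z}{7}$)
$L = - \frac{1}{7}$ ($L = \frac{1}{7} + \frac{\left(-1\right) 2}{7} = \frac{1}{7} + \frac{1}{7} \left(-2\right) = \frac{1}{7} - \frac{2}{7} = - \frac{1}{7} \approx -0.14286$)
$\left(\left(7 \cdot 7 + 51\right) + L\right) 708 = \left(\left(7 \cdot 7 + 51\right) - \frac{1}{7}\right) 708 = \left(\left(49 + 51\right) - \frac{1}{7}\right) 708 = \left(100 - \frac{1}{7}\right) 708 = \frac{699}{7} \cdot 708 = \frac{494892}{7}$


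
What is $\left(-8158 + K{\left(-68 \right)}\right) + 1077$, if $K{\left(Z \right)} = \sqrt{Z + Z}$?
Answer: $-7081 + 2 i \sqrt{34} \approx -7081.0 + 11.662 i$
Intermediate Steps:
$K{\left(Z \right)} = \sqrt{2} \sqrt{Z}$ ($K{\left(Z \right)} = \sqrt{2 Z} = \sqrt{2} \sqrt{Z}$)
$\left(-8158 + K{\left(-68 \right)}\right) + 1077 = \left(-8158 + \sqrt{2} \sqrt{-68}\right) + 1077 = \left(-8158 + \sqrt{2} \cdot 2 i \sqrt{17}\right) + 1077 = \left(-8158 + 2 i \sqrt{34}\right) + 1077 = -7081 + 2 i \sqrt{34}$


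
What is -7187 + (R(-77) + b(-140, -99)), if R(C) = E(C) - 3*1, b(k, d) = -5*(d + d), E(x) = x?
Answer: -6277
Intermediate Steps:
b(k, d) = -10*d
R(C) = -3 + C (R(C) = C - 3*1 = C - 3 = -3 + C)
-7187 + (R(-77) + b(-140, -99)) = -7187 + ((-3 - 77) - 10*(-99)) = -7187 + (-80 + 990) = -7187 + 910 = -6277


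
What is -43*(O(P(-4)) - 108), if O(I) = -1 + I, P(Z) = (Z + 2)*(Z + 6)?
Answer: 4859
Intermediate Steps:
P(Z) = (2 + Z)*(6 + Z)
-43*(O(P(-4)) - 108) = -43*((-1 + (12 + (-4)² + 8*(-4))) - 108) = -43*((-1 + (12 + 16 - 32)) - 108) = -43*((-1 - 4) - 108) = -43*(-5 - 108) = -43*(-113) = 4859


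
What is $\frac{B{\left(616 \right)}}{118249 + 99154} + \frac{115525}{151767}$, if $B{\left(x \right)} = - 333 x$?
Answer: $- \frac{6016179601}{32994601101} \approx -0.18234$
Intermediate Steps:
$\frac{B{\left(616 \right)}}{118249 + 99154} + \frac{115525}{151767} = \frac{\left(-333\right) 616}{118249 + 99154} + \frac{115525}{151767} = - \frac{205128}{217403} + 115525 \cdot \frac{1}{151767} = \left(-205128\right) \frac{1}{217403} + \frac{115525}{151767} = - \frac{205128}{217403} + \frac{115525}{151767} = - \frac{6016179601}{32994601101}$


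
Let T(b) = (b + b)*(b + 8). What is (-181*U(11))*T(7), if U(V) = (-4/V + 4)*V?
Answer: -1520400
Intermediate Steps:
U(V) = V*(4 - 4/V) (U(V) = (4 - 4/V)*V = V*(4 - 4/V))
T(b) = 2*b*(8 + b) (T(b) = (2*b)*(8 + b) = 2*b*(8 + b))
(-181*U(11))*T(7) = (-181*(-4 + 4*11))*(2*7*(8 + 7)) = (-181*(-4 + 44))*(2*7*15) = -181*40*210 = -7240*210 = -1520400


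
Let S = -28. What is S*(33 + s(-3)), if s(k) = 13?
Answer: -1288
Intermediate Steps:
S*(33 + s(-3)) = -28*(33 + 13) = -28*46 = -1288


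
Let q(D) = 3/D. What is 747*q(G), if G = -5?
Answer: -2241/5 ≈ -448.20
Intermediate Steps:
747*q(G) = 747*(3/(-5)) = 747*(3*(-⅕)) = 747*(-⅗) = -2241/5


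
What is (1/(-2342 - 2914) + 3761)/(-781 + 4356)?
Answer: 3953563/3758040 ≈ 1.0520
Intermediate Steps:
(1/(-2342 - 2914) + 3761)/(-781 + 4356) = (1/(-5256) + 3761)/3575 = (-1/5256 + 3761)*(1/3575) = (19767815/5256)*(1/3575) = 3953563/3758040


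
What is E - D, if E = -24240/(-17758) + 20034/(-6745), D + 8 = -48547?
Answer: 2907807222039/59888855 ≈ 48553.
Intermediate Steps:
D = -48555 (D = -8 - 48547 = -48555)
E = -96132486/59888855 (E = -24240*(-1/17758) + 20034*(-1/6745) = 12120/8879 - 20034/6745 = -96132486/59888855 ≈ -1.6052)
E - D = -96132486/59888855 - 1*(-48555) = -96132486/59888855 + 48555 = 2907807222039/59888855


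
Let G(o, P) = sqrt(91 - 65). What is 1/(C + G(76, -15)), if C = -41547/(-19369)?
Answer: -804723843/8027958977 + 375158161*sqrt(26)/8027958977 ≈ 0.13804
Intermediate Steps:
G(o, P) = sqrt(26)
C = 41547/19369 (C = -41547*(-1/19369) = 41547/19369 ≈ 2.1450)
1/(C + G(76, -15)) = 1/(41547/19369 + sqrt(26))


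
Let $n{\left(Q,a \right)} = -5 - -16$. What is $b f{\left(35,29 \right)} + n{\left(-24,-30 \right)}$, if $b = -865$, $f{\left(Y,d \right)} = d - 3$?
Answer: $-22479$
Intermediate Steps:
$n{\left(Q,a \right)} = 11$ ($n{\left(Q,a \right)} = -5 + 16 = 11$)
$f{\left(Y,d \right)} = -3 + d$ ($f{\left(Y,d \right)} = d - 3 = -3 + d$)
$b f{\left(35,29 \right)} + n{\left(-24,-30 \right)} = - 865 \left(-3 + 29\right) + 11 = \left(-865\right) 26 + 11 = -22490 + 11 = -22479$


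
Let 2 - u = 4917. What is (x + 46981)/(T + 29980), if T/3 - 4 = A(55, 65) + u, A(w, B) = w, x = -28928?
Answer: 18053/15412 ≈ 1.1714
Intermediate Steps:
u = -4915 (u = 2 - 1*4917 = 2 - 4917 = -4915)
T = -14568 (T = 12 + 3*(55 - 4915) = 12 + 3*(-4860) = 12 - 14580 = -14568)
(x + 46981)/(T + 29980) = (-28928 + 46981)/(-14568 + 29980) = 18053/15412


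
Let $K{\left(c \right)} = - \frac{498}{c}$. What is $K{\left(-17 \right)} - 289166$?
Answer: $- \frac{4915324}{17} \approx -2.8914 \cdot 10^{5}$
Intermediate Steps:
$K{\left(-17 \right)} - 289166 = - \frac{498}{-17} - 289166 = \left(-498\right) \left(- \frac{1}{17}\right) - 289166 = \frac{498}{17} - 289166 = - \frac{4915324}{17}$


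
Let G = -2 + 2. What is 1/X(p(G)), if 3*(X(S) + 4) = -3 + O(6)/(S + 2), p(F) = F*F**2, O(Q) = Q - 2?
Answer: -3/13 ≈ -0.23077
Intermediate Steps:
O(Q) = -2 + Q
G = 0
p(F) = F**3
X(S) = -5 + 4/(3*(2 + S)) (X(S) = -4 + (-3 + (-2 + 6)/(S + 2))/3 = -4 + (-3 + 4/(2 + S))/3 = -4 + (-1 + 4/(3*(2 + S))) = -5 + 4/(3*(2 + S)))
1/X(p(G)) = 1/((-26 - 15*0**3)/(3*(2 + 0**3))) = 1/((-26 - 15*0)/(3*(2 + 0))) = 1/((1/3)*(-26 + 0)/2) = 1/((1/3)*(1/2)*(-26)) = 1/(-13/3) = -3/13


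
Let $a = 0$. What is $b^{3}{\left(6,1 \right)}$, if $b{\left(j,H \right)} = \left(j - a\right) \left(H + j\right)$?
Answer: $74088$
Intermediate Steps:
$b{\left(j,H \right)} = j \left(H + j\right)$ ($b{\left(j,H \right)} = \left(j - 0\right) \left(H + j\right) = \left(j + 0\right) \left(H + j\right) = j \left(H + j\right)$)
$b^{3}{\left(6,1 \right)} = \left(6 \left(1 + 6\right)\right)^{3} = \left(6 \cdot 7\right)^{3} = 42^{3} = 74088$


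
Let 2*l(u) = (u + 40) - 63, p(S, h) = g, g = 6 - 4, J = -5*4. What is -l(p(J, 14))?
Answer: 21/2 ≈ 10.500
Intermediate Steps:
J = -20
g = 2
p(S, h) = 2
l(u) = -23/2 + u/2 (l(u) = ((u + 40) - 63)/2 = ((40 + u) - 63)/2 = (-23 + u)/2 = -23/2 + u/2)
-l(p(J, 14)) = -(-23/2 + (½)*2) = -(-23/2 + 1) = -1*(-21/2) = 21/2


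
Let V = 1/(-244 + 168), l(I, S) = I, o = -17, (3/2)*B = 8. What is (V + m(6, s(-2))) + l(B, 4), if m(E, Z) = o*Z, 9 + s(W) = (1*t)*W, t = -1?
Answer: 28345/228 ≈ 124.32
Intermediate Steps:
B = 16/3 (B = (2/3)*8 = 16/3 ≈ 5.3333)
s(W) = -9 - W (s(W) = -9 + (1*(-1))*W = -9 - W)
m(E, Z) = -17*Z
V = -1/76 (V = 1/(-76) = -1/76 ≈ -0.013158)
(V + m(6, s(-2))) + l(B, 4) = (-1/76 - 17*(-9 - 1*(-2))) + 16/3 = (-1/76 - 17*(-9 + 2)) + 16/3 = (-1/76 - 17*(-7)) + 16/3 = (-1/76 + 119) + 16/3 = 9043/76 + 16/3 = 28345/228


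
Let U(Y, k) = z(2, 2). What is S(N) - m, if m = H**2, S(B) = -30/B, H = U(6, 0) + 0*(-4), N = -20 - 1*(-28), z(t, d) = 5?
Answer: -115/4 ≈ -28.750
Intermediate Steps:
U(Y, k) = 5
N = 8 (N = -20 + 28 = 8)
H = 5 (H = 5 + 0*(-4) = 5 + 0 = 5)
m = 25 (m = 5**2 = 25)
S(N) - m = -30/8 - 1*25 = -30*1/8 - 25 = -15/4 - 25 = -115/4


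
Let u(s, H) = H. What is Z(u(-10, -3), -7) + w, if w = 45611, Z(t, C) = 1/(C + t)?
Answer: 456109/10 ≈ 45611.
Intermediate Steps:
Z(u(-10, -3), -7) + w = 1/(-7 - 3) + 45611 = 1/(-10) + 45611 = -⅒ + 45611 = 456109/10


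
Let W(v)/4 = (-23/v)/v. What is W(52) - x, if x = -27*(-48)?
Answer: -876119/676 ≈ -1296.0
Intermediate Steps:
x = 1296
W(v) = -92/v² (W(v) = 4*((-23/v)/v) = 4*(-23/v²) = -92/v²)
W(52) - x = -92/52² - 1*1296 = -92*1/2704 - 1296 = -23/676 - 1296 = -876119/676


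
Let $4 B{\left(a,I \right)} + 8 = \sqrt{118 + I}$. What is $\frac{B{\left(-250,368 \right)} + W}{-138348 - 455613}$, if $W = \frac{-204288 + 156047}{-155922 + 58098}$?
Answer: $\frac{147407}{58103640864} - \frac{3 \sqrt{6}}{791948} \approx -6.742 \cdot 10^{-6}$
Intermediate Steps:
$B{\left(a,I \right)} = -2 + \frac{\sqrt{118 + I}}{4}$
$W = \frac{48241}{97824}$ ($W = - \frac{48241}{-97824} = \left(-48241\right) \left(- \frac{1}{97824}\right) = \frac{48241}{97824} \approx 0.49314$)
$\frac{B{\left(-250,368 \right)} + W}{-138348 - 455613} = \frac{\left(-2 + \frac{\sqrt{118 + 368}}{4}\right) + \frac{48241}{97824}}{-138348 - 455613} = \frac{\left(-2 + \frac{\sqrt{486}}{4}\right) + \frac{48241}{97824}}{-593961} = \left(\left(-2 + \frac{9 \sqrt{6}}{4}\right) + \frac{48241}{97824}\right) \left(- \frac{1}{593961}\right) = \left(- \frac{147407}{97824} + \frac{9 \sqrt{6}}{4}\right) \left(- \frac{1}{593961}\right) = \frac{147407}{58103640864} - \frac{3 \sqrt{6}}{791948}$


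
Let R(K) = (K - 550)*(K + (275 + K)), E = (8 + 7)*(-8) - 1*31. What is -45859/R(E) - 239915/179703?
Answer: -1420207898/377915409 ≈ -3.7580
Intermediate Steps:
E = -151 (E = 15*(-8) - 31 = -120 - 31 = -151)
R(K) = (-550 + K)*(275 + 2*K)
-45859/R(E) - 239915/179703 = -45859/(-151250 - 825*(-151) + 2*(-151)²) - 239915/179703 = -45859/(-151250 + 124575 + 2*22801) - 239915*1/179703 = -45859/(-151250 + 124575 + 45602) - 239915/179703 = -45859/18927 - 239915/179703 = -1420207898/377915409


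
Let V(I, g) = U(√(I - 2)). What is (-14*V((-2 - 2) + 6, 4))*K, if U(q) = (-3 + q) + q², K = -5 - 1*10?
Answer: -630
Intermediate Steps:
K = -15 (K = -5 - 10 = -15)
U(q) = -3 + q + q²
V(I, g) = -5 + I + √(-2 + I) (V(I, g) = -3 + √(I - 2) + (√(I - 2))² = -3 + √(-2 + I) + (√(-2 + I))² = -3 + √(-2 + I) + (-2 + I) = -5 + I + √(-2 + I))
(-14*V((-2 - 2) + 6, 4))*K = -14*(-5 + ((-2 - 2) + 6) + √(-2 + ((-2 - 2) + 6)))*(-15) = -14*(-5 + (-4 + 6) + √(-2 + (-4 + 6)))*(-15) = -14*(-5 + 2 + √(-2 + 2))*(-15) = -14*(-5 + 2 + √0)*(-15) = -14*(-5 + 2 + 0)*(-15) = -14*(-3)*(-15) = 42*(-15) = -630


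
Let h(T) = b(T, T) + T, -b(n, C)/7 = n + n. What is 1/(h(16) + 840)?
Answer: 1/632 ≈ 0.0015823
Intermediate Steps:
b(n, C) = -14*n (b(n, C) = -7*(n + n) = -14*n)
h(T) = -13*T (h(T) = -14*T + T = -13*T)
1/(h(16) + 840) = 1/(-13*16 + 840) = 1/(-208 + 840) = 1/632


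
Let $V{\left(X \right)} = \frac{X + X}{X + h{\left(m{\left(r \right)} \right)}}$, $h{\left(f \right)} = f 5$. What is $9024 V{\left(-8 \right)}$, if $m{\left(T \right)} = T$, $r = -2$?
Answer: $\frac{24064}{3} \approx 8021.3$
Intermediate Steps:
$h{\left(f \right)} = 5 f$
$V{\left(X \right)} = \frac{2 X}{-10 + X}$ ($V{\left(X \right)} = \frac{X + X}{X + 5 \left(-2\right)} = \frac{2 X}{X - 10} = \frac{2 X}{-10 + X}$)
$9024 V{\left(-8 \right)} = 9024 \cdot 2 \left(-8\right) \frac{1}{-10 - 8} = 9024 \cdot 2 \left(-8\right) \frac{1}{-18} = 9024 \cdot 2 \left(-8\right) \left(- \frac{1}{18}\right) = 9024 \cdot \frac{8}{9} = \frac{24064}{3}$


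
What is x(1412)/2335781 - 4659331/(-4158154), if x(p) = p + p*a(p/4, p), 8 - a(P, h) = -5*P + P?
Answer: 12657217401/6394033646 ≈ 1.9795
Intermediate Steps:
a(P, h) = 8 + 4*P (a(P, h) = 8 - (-5*P + P) = 8 - (-4)*P = 8 + 4*P)
x(p) = p + p*(8 + p) (x(p) = p + p*(8 + 4*(p/4)) = p + p*(8 + p))
x(1412)/2335781 - 4659331/(-4158154) = (1412*(9 + 1412))/2335781 - 4659331/(-4158154) = (1412*1421)*(1/2335781) - 4659331*(-1/4158154) = 2006452*(1/2335781) + 150301/134134 = 40948/47669 + 150301/134134 = 12657217401/6394033646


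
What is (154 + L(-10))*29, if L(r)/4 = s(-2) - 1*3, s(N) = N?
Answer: 3886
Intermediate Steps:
L(r) = -20 (L(r) = 4*(-2 - 1*3) = 4*(-2 - 3) = 4*(-5) = -20)
(154 + L(-10))*29 = (154 - 20)*29 = 134*29 = 3886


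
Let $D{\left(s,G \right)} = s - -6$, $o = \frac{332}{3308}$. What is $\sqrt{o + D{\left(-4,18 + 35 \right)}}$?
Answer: $\frac{3 \sqrt{159611}}{827} \approx 1.4493$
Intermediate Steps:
$o = \frac{83}{827}$ ($o = 332 \cdot \frac{1}{3308} = \frac{83}{827} \approx 0.10036$)
$D{\left(s,G \right)} = 6 + s$ ($D{\left(s,G \right)} = s + 6 = 6 + s$)
$\sqrt{o + D{\left(-4,18 + 35 \right)}} = \sqrt{\frac{83}{827} + \left(6 - 4\right)} = \sqrt{\frac{83}{827} + 2} = \sqrt{\frac{1737}{827}} = \frac{3 \sqrt{159611}}{827}$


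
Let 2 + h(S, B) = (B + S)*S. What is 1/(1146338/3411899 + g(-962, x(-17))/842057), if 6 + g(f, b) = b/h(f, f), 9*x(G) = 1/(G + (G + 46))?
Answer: 574302997471038620184/192951604820375371835 ≈ 2.9764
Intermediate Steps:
h(S, B) = -2 + S*(B + S) (h(S, B) = -2 + (B + S)*S = -2 + S*(B + S))
x(G) = 1/(9*(46 + 2*G)) (x(G) = 1/(9*(G + (G + 46))) = 1/(9*(G + (46 + G))) = 1/(9*(46 + 2*G)))
g(f, b) = -6 + b/(-2 + 2*f²) (g(f, b) = -6 + b/(-2 + f² + f*f) = -6 + b/(-2 + f² + f²) = -6 + b/(-2 + 2*f²))
1/(1146338/3411899 + g(-962, x(-17))/842057) = 1/(1146338/3411899 + ((12 + 1/(18*(23 - 17)) - 12*(-962)²)/(2*(-1 + (-962)²)))/842057) = 1/(1146338*(1/3411899) + ((12 + (1/18)/6 - 12*925444)/(2*(-1 + 925444)))*(1/842057)) = 1/(1146338/3411899 + ((½)*(12 + (1/18)*(⅙) - 11105328)/925443)*(1/842057)) = 1/(1146338/3411899 + ((½)*(1/925443)*(12 + 1/108 - 11105328))*(1/842057)) = 1/(1146338/3411899 + ((½)*(1/925443)*(-1199374127/108))*(1/842057)) = 1/(1146338/3411899 - 1199374127/199895688*1/842057) = 1/(1146338/3411899 - 1199374127/168323563350216) = 1/(192951604820375371835/574302997471038620184) = 574302997471038620184/192951604820375371835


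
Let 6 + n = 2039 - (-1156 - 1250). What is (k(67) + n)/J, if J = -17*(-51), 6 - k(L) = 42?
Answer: 259/51 ≈ 5.0784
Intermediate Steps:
k(L) = -36 (k(L) = 6 - 1*42 = 6 - 42 = -36)
J = 867
n = 4439 (n = -6 + (2039 - (-1156 - 1250)) = -6 + (2039 - 1*(-2406)) = -6 + (2039 + 2406) = -6 + 4445 = 4439)
(k(67) + n)/J = (-36 + 4439)/867 = 4403*(1/867) = 259/51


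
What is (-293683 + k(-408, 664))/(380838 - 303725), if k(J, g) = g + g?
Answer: -292355/77113 ≈ -3.7913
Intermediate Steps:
k(J, g) = 2*g
(-293683 + k(-408, 664))/(380838 - 303725) = (-293683 + 2*664)/(380838 - 303725) = (-293683 + 1328)/77113 = -292355*1/77113 = -292355/77113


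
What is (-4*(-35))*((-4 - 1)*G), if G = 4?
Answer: -2800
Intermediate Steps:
(-4*(-35))*((-4 - 1)*G) = (-4*(-35))*((-4 - 1)*4) = 140*(-5*4) = 140*(-20) = -2800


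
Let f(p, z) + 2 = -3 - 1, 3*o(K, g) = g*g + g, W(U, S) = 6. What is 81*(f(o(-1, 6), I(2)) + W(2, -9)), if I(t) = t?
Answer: 0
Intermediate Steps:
o(K, g) = g/3 + g**2/3 (o(K, g) = (g*g + g)/3 = (g**2 + g)/3 = (g + g**2)/3 = g/3 + g**2/3)
f(p, z) = -6 (f(p, z) = -2 + (-3 - 1) = -2 - 4 = -6)
81*(f(o(-1, 6), I(2)) + W(2, -9)) = 81*(-6 + 6) = 81*0 = 0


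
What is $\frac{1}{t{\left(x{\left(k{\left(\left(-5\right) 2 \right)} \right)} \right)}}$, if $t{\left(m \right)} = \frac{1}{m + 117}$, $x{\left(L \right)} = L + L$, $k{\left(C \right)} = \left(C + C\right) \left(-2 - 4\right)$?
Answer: $357$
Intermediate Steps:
$k{\left(C \right)} = - 12 C$ ($k{\left(C \right)} = 2 C \left(-6\right) = - 12 C$)
$x{\left(L \right)} = 2 L$
$t{\left(m \right)} = \frac{1}{117 + m}$
$\frac{1}{t{\left(x{\left(k{\left(\left(-5\right) 2 \right)} \right)} \right)}} = \frac{1}{\frac{1}{117 + 2 \left(- 12 \left(\left(-5\right) 2\right)\right)}} = \frac{1}{\frac{1}{117 + 2 \left(\left(-12\right) \left(-10\right)\right)}} = \frac{1}{\frac{1}{117 + 2 \cdot 120}} = \frac{1}{\frac{1}{117 + 240}} = \frac{1}{\frac{1}{357}} = 357$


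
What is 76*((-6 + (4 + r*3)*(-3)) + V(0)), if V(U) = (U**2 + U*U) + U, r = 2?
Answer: -2736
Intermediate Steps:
V(U) = U + 2*U**2 (V(U) = (U**2 + U**2) + U = 2*U**2 + U = U + 2*U**2)
76*((-6 + (4 + r*3)*(-3)) + V(0)) = 76*((-6 + (4 + 2*3)*(-3)) + 0*(1 + 2*0)) = 76*((-6 + (4 + 6)*(-3)) + 0*(1 + 0)) = 76*((-6 + 10*(-3)) + 0*1) = 76*((-6 - 30) + 0) = 76*(-36 + 0) = 76*(-36) = -2736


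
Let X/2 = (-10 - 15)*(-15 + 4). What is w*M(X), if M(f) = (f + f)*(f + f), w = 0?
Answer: 0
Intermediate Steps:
X = 550 (X = 2*((-10 - 15)*(-15 + 4)) = 2*(-25*(-11)) = 2*275 = 550)
M(f) = 4*f² (M(f) = (2*f)*(2*f) = 4*f²)
w*M(X) = 0*(4*550²) = 0*(4*302500) = 0*1210000 = 0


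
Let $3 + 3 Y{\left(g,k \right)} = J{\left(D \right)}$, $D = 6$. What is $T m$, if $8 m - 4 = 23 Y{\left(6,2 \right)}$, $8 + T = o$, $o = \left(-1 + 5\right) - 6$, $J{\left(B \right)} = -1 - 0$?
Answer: $\frac{100}{3} \approx 33.333$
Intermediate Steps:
$J{\left(B \right)} = -1$ ($J{\left(B \right)} = -1 + 0 = -1$)
$Y{\left(g,k \right)} = - \frac{4}{3}$ ($Y{\left(g,k \right)} = -1 + \frac{1}{3} \left(-1\right) = -1 - \frac{1}{3} = - \frac{4}{3}$)
$o = -2$ ($o = 4 - 6 = -2$)
$T = -10$ ($T = -8 - 2 = -10$)
$m = - \frac{10}{3}$ ($m = \frac{1}{2} + \frac{23 \left(- \frac{4}{3}\right)}{8} = \frac{1}{2} + \frac{1}{8} \left(- \frac{92}{3}\right) = \frac{1}{2} - \frac{23}{6} = - \frac{10}{3} \approx -3.3333$)
$T m = \left(-10\right) \left(- \frac{10}{3}\right) = \frac{100}{3}$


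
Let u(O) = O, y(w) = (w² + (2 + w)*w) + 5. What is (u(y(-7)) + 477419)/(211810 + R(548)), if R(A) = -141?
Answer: 477508/211669 ≈ 2.2559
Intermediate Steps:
y(w) = 5 + w² + w*(2 + w) (y(w) = (w² + w*(2 + w)) + 5 = 5 + w² + w*(2 + w))
(u(y(-7)) + 477419)/(211810 + R(548)) = ((5 + 2*(-7) + 2*(-7)²) + 477419)/(211810 - 141) = ((5 - 14 + 2*49) + 477419)/211669 = ((5 - 14 + 98) + 477419)*(1/211669) = (89 + 477419)*(1/211669) = 477508*(1/211669) = 477508/211669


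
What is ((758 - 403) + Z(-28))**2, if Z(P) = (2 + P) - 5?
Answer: 104976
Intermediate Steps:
Z(P) = -3 + P
((758 - 403) + Z(-28))**2 = ((758 - 403) + (-3 - 28))**2 = (355 - 31)**2 = 324**2 = 104976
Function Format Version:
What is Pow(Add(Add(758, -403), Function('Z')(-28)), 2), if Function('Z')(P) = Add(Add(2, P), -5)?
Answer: 104976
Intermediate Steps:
Function('Z')(P) = Add(-3, P)
Pow(Add(Add(758, -403), Function('Z')(-28)), 2) = Pow(Add(Add(758, -403), Add(-3, -28)), 2) = Pow(Add(355, -31), 2) = Pow(324, 2) = 104976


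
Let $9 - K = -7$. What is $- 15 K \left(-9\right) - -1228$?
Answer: $3388$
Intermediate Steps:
$K = 16$ ($K = 9 - -7 = 9 + 7 = 16$)
$- 15 K \left(-9\right) - -1228 = \left(-15\right) 16 \left(-9\right) - -1228 = \left(-240\right) \left(-9\right) + \left(-1109 + 2337\right) = 2160 + 1228 = 3388$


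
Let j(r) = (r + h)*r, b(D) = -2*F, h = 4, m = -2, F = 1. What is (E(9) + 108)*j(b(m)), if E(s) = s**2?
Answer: -756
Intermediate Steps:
b(D) = -2 (b(D) = -2*1 = -2)
j(r) = r*(4 + r) (j(r) = (r + 4)*r = (4 + r)*r = r*(4 + r))
(E(9) + 108)*j(b(m)) = (9**2 + 108)*(-2*(4 - 2)) = (81 + 108)*(-2*2) = 189*(-4) = -756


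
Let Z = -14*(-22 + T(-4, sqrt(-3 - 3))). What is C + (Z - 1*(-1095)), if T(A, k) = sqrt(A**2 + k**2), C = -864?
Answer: 539 - 14*sqrt(10) ≈ 494.73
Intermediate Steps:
Z = 308 - 14*sqrt(10) (Z = -14*(-22 + sqrt((-4)**2 + (sqrt(-3 - 3))**2)) = -14*(-22 + sqrt(16 + (sqrt(-6))**2)) = -14*(-22 + sqrt(16 + (I*sqrt(6))**2)) = -14*(-22 + sqrt(16 - 6)) = -14*(-22 + sqrt(10)) = 308 - 14*sqrt(10) ≈ 263.73)
C + (Z - 1*(-1095)) = -864 + ((308 - 14*sqrt(10)) - 1*(-1095)) = -864 + ((308 - 14*sqrt(10)) + 1095) = -864 + (1403 - 14*sqrt(10)) = 539 - 14*sqrt(10)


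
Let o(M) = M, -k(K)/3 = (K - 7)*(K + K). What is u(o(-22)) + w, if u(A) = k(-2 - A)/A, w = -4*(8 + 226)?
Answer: -9516/11 ≈ -865.09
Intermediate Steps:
k(K) = -6*K*(-7 + K) (k(K) = -3*(K - 7)*(K + K) = -3*(-7 + K)*2*K = -6*K*(-7 + K))
w = -936 (w = -4*234 = -936)
u(A) = 6*(-2 - A)*(9 + A)/A (u(A) = (6*(-2 - A)*(7 - (-2 - A)))/A = (6*(-2 - A)*(7 + (2 + A)))/A = (6*(-2 - A)*(9 + A))/A = 6*(-2 - A)*(9 + A)/A)
u(o(-22)) + w = (-66 - 108/(-22) - 6*(-22)) - 936 = (-66 - 108*(-1/22) + 132) - 936 = (-66 + 54/11 + 132) - 936 = 780/11 - 936 = -9516/11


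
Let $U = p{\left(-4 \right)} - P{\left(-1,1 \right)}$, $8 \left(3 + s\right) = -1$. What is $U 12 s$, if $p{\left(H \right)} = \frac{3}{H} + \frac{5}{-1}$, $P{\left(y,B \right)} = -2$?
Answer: $\frac{1125}{8} \approx 140.63$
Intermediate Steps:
$s = - \frac{25}{8}$ ($s = -3 + \frac{1}{8} \left(-1\right) = -3 - \frac{1}{8} = - \frac{25}{8} \approx -3.125$)
$p{\left(H \right)} = -5 + \frac{3}{H}$ ($p{\left(H \right)} = \frac{3}{H} + 5 \left(-1\right) = \frac{3}{H} - 5 = -5 + \frac{3}{H}$)
$U = - \frac{15}{4}$ ($U = \left(-5 + \frac{3}{-4}\right) - -2 = \left(-5 + 3 \left(- \frac{1}{4}\right)\right) + 2 = \left(-5 - \frac{3}{4}\right) + 2 = - \frac{23}{4} + 2 = - \frac{15}{4} \approx -3.75$)
$U 12 s = - \frac{15 \cdot 12 \left(- \frac{25}{8}\right)}{4} = \left(- \frac{15}{4}\right) \left(- \frac{75}{2}\right) = \frac{1125}{8}$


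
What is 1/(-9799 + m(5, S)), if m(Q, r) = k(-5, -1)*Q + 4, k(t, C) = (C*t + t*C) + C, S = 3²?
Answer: -1/9750 ≈ -0.00010256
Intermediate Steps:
S = 9
k(t, C) = C + 2*C*t (k(t, C) = (C*t + C*t) + C = 2*C*t + C = C + 2*C*t)
m(Q, r) = 4 + 9*Q (m(Q, r) = (-(1 + 2*(-5)))*Q + 4 = (-(1 - 10))*Q + 4 = (-1*(-9))*Q + 4 = 9*Q + 4 = 4 + 9*Q)
1/(-9799 + m(5, S)) = 1/(-9799 + (4 + 9*5)) = 1/(-9799 + (4 + 45)) = 1/(-9799 + 49) = 1/(-9750) = -1/9750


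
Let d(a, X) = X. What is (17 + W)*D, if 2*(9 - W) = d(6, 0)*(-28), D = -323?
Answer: -8398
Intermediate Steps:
W = 9 (W = 9 - 0*(-28) = 9 - ½*0 = 9 + 0 = 9)
(17 + W)*D = (17 + 9)*(-323) = 26*(-323) = -8398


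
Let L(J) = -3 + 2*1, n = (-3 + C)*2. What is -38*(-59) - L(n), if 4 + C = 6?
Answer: 2243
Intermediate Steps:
C = 2 (C = -4 + 6 = 2)
n = -2 (n = (-3 + 2)*2 = -1*2 = -2)
L(J) = -1 (L(J) = -3 + 2 = -1)
-38*(-59) - L(n) = -38*(-59) - 1*(-1) = 2242 + 1 = 2243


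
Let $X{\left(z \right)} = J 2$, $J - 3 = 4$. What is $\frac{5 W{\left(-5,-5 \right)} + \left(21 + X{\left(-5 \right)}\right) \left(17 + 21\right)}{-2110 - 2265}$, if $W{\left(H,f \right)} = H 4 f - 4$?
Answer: $- \frac{362}{875} \approx -0.41371$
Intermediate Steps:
$J = 7$ ($J = 3 + 4 = 7$)
$X{\left(z \right)} = 14$ ($X{\left(z \right)} = 7 \cdot 2 = 14$)
$W{\left(H,f \right)} = -4 + 4 H f$ ($W{\left(H,f \right)} = 4 H f - 4 = -4 + 4 H f$)
$\frac{5 W{\left(-5,-5 \right)} + \left(21 + X{\left(-5 \right)}\right) \left(17 + 21\right)}{-2110 - 2265} = \frac{5 \left(-4 + 4 \left(-5\right) \left(-5\right)\right) + \left(21 + 14\right) \left(17 + 21\right)}{-2110 - 2265} = \frac{5 \left(-4 + 100\right) + 35 \cdot 38}{-2110 - 2265} = \frac{5 \cdot 96 + 1330}{-4375} = \left(480 + 1330\right) \left(- \frac{1}{4375}\right) = 1810 \left(- \frac{1}{4375}\right) = - \frac{362}{875}$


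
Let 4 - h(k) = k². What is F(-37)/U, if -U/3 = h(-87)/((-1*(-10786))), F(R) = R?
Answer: -399082/22695 ≈ -17.585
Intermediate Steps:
h(k) = 4 - k²
U = 22695/10786 (U = -3*(4 - 1*(-87)²)/((-1*(-10786))) = -3*(4 - 1*7569)/10786 = -3*(4 - 7569)/10786 = -(-22695)/10786 = -3*(-7565/10786) = 22695/10786 ≈ 2.1041)
F(-37)/U = -37/22695/10786 = -37*10786/22695 = -399082/22695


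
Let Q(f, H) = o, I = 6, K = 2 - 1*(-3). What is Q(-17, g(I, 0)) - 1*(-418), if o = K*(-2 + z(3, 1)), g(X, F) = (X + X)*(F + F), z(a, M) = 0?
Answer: 408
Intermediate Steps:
K = 5 (K = 2 + 3 = 5)
g(X, F) = 4*F*X (g(X, F) = (2*X)*(2*F) = 4*F*X)
o = -10 (o = 5*(-2 + 0) = 5*(-2) = -10)
Q(f, H) = -10
Q(-17, g(I, 0)) - 1*(-418) = -10 - 1*(-418) = -10 + 418 = 408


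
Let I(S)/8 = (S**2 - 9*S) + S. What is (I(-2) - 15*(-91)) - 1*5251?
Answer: -3726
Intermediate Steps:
I(S) = -64*S + 8*S**2 (I(S) = 8*((S**2 - 9*S) + S) = 8*(S**2 - 8*S) = -64*S + 8*S**2)
(I(-2) - 15*(-91)) - 1*5251 = (8*(-2)*(-8 - 2) - 15*(-91)) - 1*5251 = (8*(-2)*(-10) + 1365) - 5251 = (160 + 1365) - 5251 = 1525 - 5251 = -3726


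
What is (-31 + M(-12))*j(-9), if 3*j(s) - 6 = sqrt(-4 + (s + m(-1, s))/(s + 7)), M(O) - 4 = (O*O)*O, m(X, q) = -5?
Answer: -3510 - 585*sqrt(3) ≈ -4523.3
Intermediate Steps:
M(O) = 4 + O**3 (M(O) = 4 + (O*O)*O = 4 + O**2*O = 4 + O**3)
j(s) = 2 + sqrt(-4 + (-5 + s)/(7 + s))/3 (j(s) = 2 + sqrt(-4 + (s - 5)/(s + 7))/3 = 2 + sqrt(-4 + (-5 + s)/(7 + s))/3)
(-31 + M(-12))*j(-9) = (-31 + (4 + (-12)**3))*(2 + sqrt(3)*sqrt((-11 - 1*(-9))/(7 - 9))/3) = (-31 + (4 - 1728))*(2 + sqrt(3)*sqrt((-11 + 9)/(-2))/3) = (-31 - 1724)*(2 + sqrt(3)*sqrt(-1/2*(-2))/3) = -1755*(2 + sqrt(3)*sqrt(1)/3) = -1755*(2 + (1/3)*sqrt(3)*1) = -1755*(2 + sqrt(3)/3) = -3510 - 585*sqrt(3)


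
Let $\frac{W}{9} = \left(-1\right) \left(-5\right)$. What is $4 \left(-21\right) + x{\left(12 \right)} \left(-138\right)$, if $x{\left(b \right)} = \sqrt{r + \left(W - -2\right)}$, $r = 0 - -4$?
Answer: $-84 - 138 \sqrt{51} \approx -1069.5$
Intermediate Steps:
$r = 4$ ($r = 0 + 4 = 4$)
$W = 45$ ($W = 9 \left(\left(-1\right) \left(-5\right)\right) = 9 \cdot 5 = 45$)
$x{\left(b \right)} = \sqrt{51}$ ($x{\left(b \right)} = \sqrt{4 + \left(45 - -2\right)} = \sqrt{4 + \left(45 + 2\right)} = \sqrt{4 + 47} = \sqrt{51}$)
$4 \left(-21\right) + x{\left(12 \right)} \left(-138\right) = 4 \left(-21\right) + \sqrt{51} \left(-138\right) = -84 - 138 \sqrt{51}$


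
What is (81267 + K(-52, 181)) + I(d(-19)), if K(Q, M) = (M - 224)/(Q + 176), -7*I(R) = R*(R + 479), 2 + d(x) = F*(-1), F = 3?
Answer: 70833335/868 ≈ 81605.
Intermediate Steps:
d(x) = -5 (d(x) = -2 + 3*(-1) = -2 - 3 = -5)
I(R) = -R*(479 + R)/7 (I(R) = -R*(R + 479)/7 = -R*(479 + R)/7)
K(Q, M) = (-224 + M)/(176 + Q)
(81267 + K(-52, 181)) + I(d(-19)) = (81267 + (-224 + 181)/(176 - 52)) - ⅐*(-5)*(479 - 5) = (81267 - 43/124) - ⅐*(-5)*474 = (81267 + (1/124)*(-43)) + 2370/7 = (81267 - 43/124) + 2370/7 = 10077065/124 + 2370/7 = 70833335/868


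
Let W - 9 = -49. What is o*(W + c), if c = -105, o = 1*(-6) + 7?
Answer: -145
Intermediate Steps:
W = -40 (W = 9 - 49 = -40)
o = 1 (o = -6 + 7 = 1)
o*(W + c) = 1*(-40 - 105) = 1*(-145) = -145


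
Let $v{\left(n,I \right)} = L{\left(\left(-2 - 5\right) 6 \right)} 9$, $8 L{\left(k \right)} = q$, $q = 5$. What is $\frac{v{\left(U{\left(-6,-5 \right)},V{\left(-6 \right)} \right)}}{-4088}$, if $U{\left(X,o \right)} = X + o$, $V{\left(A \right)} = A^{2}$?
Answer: $- \frac{45}{32704} \approx -0.001376$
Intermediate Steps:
$L{\left(k \right)} = \frac{5}{8}$ ($L{\left(k \right)} = \frac{1}{8} \cdot 5 = \frac{5}{8}$)
$v{\left(n,I \right)} = \frac{45}{8}$ ($v{\left(n,I \right)} = \frac{5}{8} \cdot 9 = \frac{45}{8}$)
$\frac{v{\left(U{\left(-6,-5 \right)},V{\left(-6 \right)} \right)}}{-4088} = \frac{45}{8 \left(-4088\right)} = \frac{45}{8} \left(- \frac{1}{4088}\right) = - \frac{45}{32704}$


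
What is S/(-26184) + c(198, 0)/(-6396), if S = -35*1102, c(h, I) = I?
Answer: 19285/13092 ≈ 1.4730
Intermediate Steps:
S = -38570
S/(-26184) + c(198, 0)/(-6396) = -38570/(-26184) + 0/(-6396) = -38570*(-1/26184) + 0*(-1/6396) = 19285/13092 + 0 = 19285/13092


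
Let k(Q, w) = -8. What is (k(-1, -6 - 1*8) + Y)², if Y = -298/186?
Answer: 797449/8649 ≈ 92.201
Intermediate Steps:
Y = -149/93 (Y = -298*1/186 = -149/93 ≈ -1.6021)
(k(-1, -6 - 1*8) + Y)² = (-8 - 149/93)² = (-893/93)² = 797449/8649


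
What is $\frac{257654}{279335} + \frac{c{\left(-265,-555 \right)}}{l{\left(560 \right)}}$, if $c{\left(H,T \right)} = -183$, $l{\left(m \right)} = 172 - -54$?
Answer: $\frac{7111499}{63129710} \approx 0.11265$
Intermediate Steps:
$l{\left(m \right)} = 226$ ($l{\left(m \right)} = 172 + 54 = 226$)
$\frac{257654}{279335} + \frac{c{\left(-265,-555 \right)}}{l{\left(560 \right)}} = \frac{257654}{279335} - \frac{183}{226} = \frac{7111499}{63129710}$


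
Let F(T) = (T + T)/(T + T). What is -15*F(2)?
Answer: -15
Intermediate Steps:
F(T) = 1 (F(T) = (2*T)/((2*T)) = (2*T)*(1/(2*T)) = 1)
-15*F(2) = -15*1 = -15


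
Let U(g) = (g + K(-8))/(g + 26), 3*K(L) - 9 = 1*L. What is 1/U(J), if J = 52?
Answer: 234/157 ≈ 1.4904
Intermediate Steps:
K(L) = 3 + L/3 (K(L) = 3 + (1*L)/3 = 3 + L/3)
U(g) = (1/3 + g)/(26 + g) (U(g) = (g + (3 + (1/3)*(-8)))/(g + 26) = (g + (3 - 8/3))/(26 + g) = (g + 1/3)/(26 + g) = (1/3 + g)/(26 + g))
1/U(J) = 1/((1/3 + 52)/(26 + 52)) = 1/((157/3)/78) = 1/((1/78)*(157/3)) = 1/(157/234) = 234/157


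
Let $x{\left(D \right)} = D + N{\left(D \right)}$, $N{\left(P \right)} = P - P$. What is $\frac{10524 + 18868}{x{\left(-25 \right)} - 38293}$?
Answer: $- \frac{14696}{19159} \approx -0.76705$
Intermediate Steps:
$N{\left(P \right)} = 0$
$x{\left(D \right)} = D$ ($x{\left(D \right)} = D + 0 = D$)
$\frac{10524 + 18868}{x{\left(-25 \right)} - 38293} = \frac{10524 + 18868}{-25 - 38293} = \frac{29392}{-38318} = 29392 \left(- \frac{1}{38318}\right) = - \frac{14696}{19159}$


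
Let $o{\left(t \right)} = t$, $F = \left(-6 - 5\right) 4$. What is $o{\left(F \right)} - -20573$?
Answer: $20529$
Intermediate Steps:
$F = -44$ ($F = \left(-11\right) 4 = -44$)
$o{\left(F \right)} - -20573 = -44 - -20573 = -44 + 20573 = 20529$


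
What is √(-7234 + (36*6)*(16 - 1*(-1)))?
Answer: I*√3562 ≈ 59.682*I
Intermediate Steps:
√(-7234 + (36*6)*(16 - 1*(-1))) = √(-7234 + 216*(16 + 1)) = √(-7234 + 216*17) = √(-7234 + 3672) = √(-3562) = I*√3562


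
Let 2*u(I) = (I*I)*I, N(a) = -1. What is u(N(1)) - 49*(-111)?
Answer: 10877/2 ≈ 5438.5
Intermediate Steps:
u(I) = I³/2 (u(I) = ((I*I)*I)/2 = (I²*I)/2 = I³/2)
u(N(1)) - 49*(-111) = (½)*(-1)³ - 49*(-111) = (½)*(-1) + 5439 = -½ + 5439 = 10877/2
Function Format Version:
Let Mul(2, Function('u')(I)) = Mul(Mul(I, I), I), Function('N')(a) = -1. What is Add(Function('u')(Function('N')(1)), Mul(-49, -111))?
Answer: Rational(10877, 2) ≈ 5438.5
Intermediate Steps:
Function('u')(I) = Mul(Rational(1, 2), Pow(I, 3)) (Function('u')(I) = Mul(Rational(1, 2), Mul(Mul(I, I), I)) = Mul(Rational(1, 2), Mul(Pow(I, 2), I)) = Mul(Rational(1, 2), Pow(I, 3)))
Add(Function('u')(Function('N')(1)), Mul(-49, -111)) = Add(Mul(Rational(1, 2), Pow(-1, 3)), Mul(-49, -111)) = Add(Mul(Rational(1, 2), -1), 5439) = Add(Rational(-1, 2), 5439) = Rational(10877, 2)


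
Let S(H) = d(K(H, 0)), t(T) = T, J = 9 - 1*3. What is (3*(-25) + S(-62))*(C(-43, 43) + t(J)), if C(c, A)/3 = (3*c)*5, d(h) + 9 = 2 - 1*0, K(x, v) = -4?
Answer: 158178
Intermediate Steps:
J = 6 (J = 9 - 3 = 6)
d(h) = -7 (d(h) = -9 + (2 - 1*0) = -9 + (2 + 0) = -9 + 2 = -7)
S(H) = -7
C(c, A) = 45*c (C(c, A) = 3*((3*c)*5) = 3*(15*c) = 45*c)
(3*(-25) + S(-62))*(C(-43, 43) + t(J)) = (3*(-25) - 7)*(45*(-43) + 6) = (-75 - 7)*(-1935 + 6) = -82*(-1929) = 158178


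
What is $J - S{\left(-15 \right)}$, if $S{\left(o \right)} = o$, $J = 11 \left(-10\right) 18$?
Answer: $-1965$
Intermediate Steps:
$J = -1980$ ($J = \left(-110\right) 18 = -1980$)
$J - S{\left(-15 \right)} = -1980 - -15 = -1980 + 15 = -1965$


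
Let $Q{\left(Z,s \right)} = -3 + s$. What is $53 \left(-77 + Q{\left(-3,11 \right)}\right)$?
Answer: $-3657$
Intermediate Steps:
$53 \left(-77 + Q{\left(-3,11 \right)}\right) = 53 \left(-77 + \left(-3 + 11\right)\right) = 53 \left(-77 + 8\right) = 53 \left(-69\right) = -3657$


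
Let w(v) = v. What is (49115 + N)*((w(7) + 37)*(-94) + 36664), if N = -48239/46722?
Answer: 37321046192824/23361 ≈ 1.5976e+9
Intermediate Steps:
N = -48239/46722 (N = -48239*1/46722 = -48239/46722 ≈ -1.0325)
(49115 + N)*((w(7) + 37)*(-94) + 36664) = (49115 - 48239/46722)*((7 + 37)*(-94) + 36664) = 2294702791*(44*(-94) + 36664)/46722 = 2294702791*(-4136 + 36664)/46722 = (2294702791/46722)*32528 = 37321046192824/23361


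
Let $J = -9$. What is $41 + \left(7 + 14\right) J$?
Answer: $-148$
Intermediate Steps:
$41 + \left(7 + 14\right) J = 41 + \left(7 + 14\right) \left(-9\right) = 41 + 21 \left(-9\right) = 41 - 189 = -148$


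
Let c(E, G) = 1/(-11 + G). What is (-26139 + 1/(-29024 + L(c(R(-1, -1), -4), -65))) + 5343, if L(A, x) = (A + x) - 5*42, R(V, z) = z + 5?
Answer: -9139550871/439486 ≈ -20796.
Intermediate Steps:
R(V, z) = 5 + z
L(A, x) = -210 + A + x (L(A, x) = (A + x) - 210 = -210 + A + x)
(-26139 + 1/(-29024 + L(c(R(-1, -1), -4), -65))) + 5343 = (-26139 + 1/(-29024 + (-210 + 1/(-11 - 4) - 65))) + 5343 = (-26139 + 1/(-29024 + (-210 + 1/(-15) - 65))) + 5343 = (-26139 + 1/(-29024 + (-210 - 1/15 - 65))) + 5343 = (-26139 + 1/(-29024 - 4126/15)) + 5343 = (-26139 + 1/(-439486/15)) + 5343 = (-26139 - 15/439486) + 5343 = -11487724569/439486 + 5343 = -9139550871/439486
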